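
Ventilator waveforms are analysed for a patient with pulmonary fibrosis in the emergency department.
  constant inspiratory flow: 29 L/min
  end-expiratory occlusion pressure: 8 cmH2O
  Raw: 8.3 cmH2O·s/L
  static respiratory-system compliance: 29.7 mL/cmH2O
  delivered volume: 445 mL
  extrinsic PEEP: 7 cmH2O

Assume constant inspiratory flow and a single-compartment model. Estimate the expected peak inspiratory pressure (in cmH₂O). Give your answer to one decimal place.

27.0

Flow: 29 L/min ÷ 60 = 0.4833 L/s.
Total PEEP = 8 cmH2O (set 7 + intrinsic 1); this is the baseline alveolar pressure.
Equation of motion (constant flow): PIP = Vt/C + R·V̇ + PEEP.
PIP = 445/29.7 + 8.3×0.4833 + 8 = 14.983 + 4.011 + 8 = 26.994 cmH2O.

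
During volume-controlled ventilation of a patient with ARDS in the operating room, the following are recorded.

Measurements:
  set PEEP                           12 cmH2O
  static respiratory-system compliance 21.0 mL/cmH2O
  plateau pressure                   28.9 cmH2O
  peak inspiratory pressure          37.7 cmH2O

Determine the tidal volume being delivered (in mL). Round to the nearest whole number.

Vt = Cstat × (Pplat − PEEP) = 21.0 × (28.9 − 12) = 21.0 × 16.9 = 354.9 mL.

355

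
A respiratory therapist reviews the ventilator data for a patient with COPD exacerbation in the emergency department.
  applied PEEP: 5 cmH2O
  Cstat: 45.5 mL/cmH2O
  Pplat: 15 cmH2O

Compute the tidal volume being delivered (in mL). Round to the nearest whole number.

455

Vt = Cstat × (Pplat − PEEP) = 45.5 × (15 − 5) = 45.5 × 10.0 = 455.0 mL.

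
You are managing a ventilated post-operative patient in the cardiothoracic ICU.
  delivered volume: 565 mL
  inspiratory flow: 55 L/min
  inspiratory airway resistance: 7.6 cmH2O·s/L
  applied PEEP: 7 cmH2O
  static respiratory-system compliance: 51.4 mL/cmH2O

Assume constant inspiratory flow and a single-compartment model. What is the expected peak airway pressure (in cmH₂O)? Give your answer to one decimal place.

Flow: 55 L/min ÷ 60 = 0.9167 L/s.
Equation of motion (constant flow): PIP = Vt/C + R·V̇ + PEEP.
PIP = 565/51.4 + 7.6×0.9167 + 7 = 10.992 + 6.967 + 7 = 24.959 cmH2O.

25.0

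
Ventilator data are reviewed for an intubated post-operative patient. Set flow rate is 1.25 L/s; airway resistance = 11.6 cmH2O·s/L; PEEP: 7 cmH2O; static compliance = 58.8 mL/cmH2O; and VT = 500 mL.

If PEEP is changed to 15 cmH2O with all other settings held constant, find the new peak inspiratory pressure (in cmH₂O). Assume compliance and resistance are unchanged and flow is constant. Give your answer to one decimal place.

38.0

PIP = Vt/C + R·V̇ + PEEP (constant-flow equation of motion).
Only the baseline term changes: ΔPIP = ΔPEEP = 15 − 7 = 8.0 cmH2O.
Original PIP = 500/58.8 + 11.6×1.25 + 7 = 30.003 cmH2O; new PIP = 30.003 + (8.0) = 38.003 cmH2O.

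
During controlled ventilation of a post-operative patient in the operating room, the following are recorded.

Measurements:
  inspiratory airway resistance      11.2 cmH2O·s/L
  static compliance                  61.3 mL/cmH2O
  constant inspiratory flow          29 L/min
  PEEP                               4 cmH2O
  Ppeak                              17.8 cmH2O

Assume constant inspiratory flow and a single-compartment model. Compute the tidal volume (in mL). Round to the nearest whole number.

514

Flow: 29 L/min ÷ 60 = 0.4833 L/s.
Equation of motion (constant flow): PIP = Vt/C + R·V̇ + PEEP.
Vt/C = PIP − R·V̇ − PEEP = 17.8 − 5.413 − 4 = 8.387 cmH2O.
Vt = C × 8.387 = 61.3 × 8.387 = 514.12 mL.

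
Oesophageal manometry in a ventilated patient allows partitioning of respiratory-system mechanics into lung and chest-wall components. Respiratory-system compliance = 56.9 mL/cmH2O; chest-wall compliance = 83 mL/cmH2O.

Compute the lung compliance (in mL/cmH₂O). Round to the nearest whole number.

181

1/CL = 1/Crs − 1/Ccw.
1/CL = 1/56.9 − 1/83 = 0.005526.
CL = 180.96 mL/cmH2O.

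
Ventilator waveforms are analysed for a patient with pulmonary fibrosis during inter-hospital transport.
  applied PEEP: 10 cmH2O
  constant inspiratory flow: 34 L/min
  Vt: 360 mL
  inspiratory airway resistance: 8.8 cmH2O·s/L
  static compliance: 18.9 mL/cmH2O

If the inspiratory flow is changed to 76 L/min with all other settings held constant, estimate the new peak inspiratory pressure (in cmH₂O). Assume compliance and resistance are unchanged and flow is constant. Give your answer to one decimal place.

40.2

Flow: 34 L/min ÷ 60 = 0.5667 L/s.
New flow: 76 L/min ÷ 60 = 1.2667 L/s.
PIP = Vt/C + R·V̇ + PEEP (constant-flow equation of motion).
Only the resistive term changes: ΔPIP = R × ΔV̇ = 8.8 × (1.2667 − 0.5667) = 8.8 × 0.7 = 6.16 cmH2O.
Original PIP = 360/18.9 + 8.8×0.5667 + 10 = 34.035 cmH2O; new PIP = 34.035 + (6.16) = 40.195 cmH2O.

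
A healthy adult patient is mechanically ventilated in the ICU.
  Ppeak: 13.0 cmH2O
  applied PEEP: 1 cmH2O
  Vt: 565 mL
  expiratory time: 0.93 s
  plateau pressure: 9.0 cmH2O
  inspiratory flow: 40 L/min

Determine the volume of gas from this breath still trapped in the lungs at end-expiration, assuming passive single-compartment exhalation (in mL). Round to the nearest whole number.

63

Flow: 40 L/min ÷ 60 = 0.6667 L/s.
R = (PIP − Pplat)/V̇ = (13.0 − 9.0) / 0.6667 = 4.0/0.6667 = 6.0 cmH2O·s/L.
C = Vt/(Pplat − PEEP) = 565.0 / (9.0 − 1) = 565.0/8.0 = 70.625 mL/cmH2O.
τ = R × C = 6.0 × 0.07063 L/cmH2O = 0.4238 s.
Fraction remaining = e^(−Te/τ) = e^(−0.93/0.4238) = 0.1114.
Trapped volume = 565.0 × 0.1114 = 62.941 mL.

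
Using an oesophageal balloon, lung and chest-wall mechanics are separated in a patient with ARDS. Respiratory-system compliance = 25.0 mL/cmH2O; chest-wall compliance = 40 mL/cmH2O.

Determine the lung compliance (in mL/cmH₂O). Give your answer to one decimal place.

1/CL = 1/Crs − 1/Ccw.
1/CL = 1/25.0 − 1/40 = 0.015.
CL = 66.667 mL/cmH2O.

66.7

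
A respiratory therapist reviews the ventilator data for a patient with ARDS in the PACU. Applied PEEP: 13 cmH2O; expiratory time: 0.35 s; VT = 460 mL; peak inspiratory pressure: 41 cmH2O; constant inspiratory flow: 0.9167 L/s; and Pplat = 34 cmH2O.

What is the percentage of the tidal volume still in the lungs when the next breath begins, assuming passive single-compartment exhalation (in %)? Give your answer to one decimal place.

12.3

R = (PIP − Pplat)/V̇ = (41 − 34) / 0.9167 = 7.0/0.9167 = 7.636 cmH2O·s/L.
C = Vt/(Pplat − PEEP) = 460.0 / (34 − 13) = 460.0/21.0 = 21.905 mL/cmH2O.
τ = R × C = 7.636 × 0.02191 L/cmH2O = 0.1673 s.
Fraction remaining at end-expiration = e^(−Te/τ) = e^(−0.35/0.1673) = 0.1234 → 12.34%.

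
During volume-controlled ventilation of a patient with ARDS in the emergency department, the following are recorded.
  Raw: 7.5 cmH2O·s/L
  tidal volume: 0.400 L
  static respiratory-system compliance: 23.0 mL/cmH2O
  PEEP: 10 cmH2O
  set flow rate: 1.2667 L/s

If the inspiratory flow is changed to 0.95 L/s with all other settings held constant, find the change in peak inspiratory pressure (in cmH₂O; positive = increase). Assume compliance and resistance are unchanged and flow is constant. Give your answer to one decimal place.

-2.4

PIP = Vt/C + R·V̇ + PEEP (constant-flow equation of motion).
Only the resistive term changes: ΔPIP = R × ΔV̇ = 7.5 × (0.95 − 1.2667) = 7.5 × -0.3167 = -2.375 cmH2O.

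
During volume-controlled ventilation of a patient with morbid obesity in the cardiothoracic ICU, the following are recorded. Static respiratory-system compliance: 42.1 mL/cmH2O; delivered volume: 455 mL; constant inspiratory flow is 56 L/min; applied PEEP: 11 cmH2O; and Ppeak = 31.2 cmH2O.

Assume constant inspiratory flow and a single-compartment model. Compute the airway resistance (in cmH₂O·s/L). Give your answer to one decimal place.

Flow: 56 L/min ÷ 60 = 0.9333 L/s.
Equation of motion (constant flow): PIP = Vt/C + R·V̇ + PEEP.
R·V̇ = PIP − Vt/C − PEEP = 31.2 − 455/42.1 − 11 = 31.2 − 10.808 − 11 = 9.392 cmH2O.
R = 9.392 / 0.9333 = 10.063 cmH2O·s/L.

10.1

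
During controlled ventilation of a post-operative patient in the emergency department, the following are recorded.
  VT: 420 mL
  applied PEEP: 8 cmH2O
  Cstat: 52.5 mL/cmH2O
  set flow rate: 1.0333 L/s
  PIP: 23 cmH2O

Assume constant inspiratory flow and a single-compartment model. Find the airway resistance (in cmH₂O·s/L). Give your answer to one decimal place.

6.8

Equation of motion (constant flow): PIP = Vt/C + R·V̇ + PEEP.
R·V̇ = PIP − Vt/C − PEEP = 23 − 420/52.5 − 8 = 23 − 8.0 − 8 = 7.0 cmH2O.
R = 7.0 / 1.0333 = 6.774 cmH2O·s/L.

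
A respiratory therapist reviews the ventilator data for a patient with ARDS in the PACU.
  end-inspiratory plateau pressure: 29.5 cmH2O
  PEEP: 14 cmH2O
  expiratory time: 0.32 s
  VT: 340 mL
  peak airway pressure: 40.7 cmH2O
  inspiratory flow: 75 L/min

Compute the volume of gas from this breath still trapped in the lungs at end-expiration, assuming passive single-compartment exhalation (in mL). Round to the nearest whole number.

67

Flow: 75 L/min ÷ 60 = 1.25 L/s.
R = (PIP − Pplat)/V̇ = (40.7 − 29.5) / 1.25 = 11.2/1.25 = 8.96 cmH2O·s/L.
C = Vt/(Pplat − PEEP) = 340.0 / (29.5 − 14) = 340.0/15.5 = 21.935 mL/cmH2O.
τ = R × C = 8.96 × 0.02194 L/cmH2O = 0.1966 s.
Fraction remaining = e^(−Te/τ) = e^(−0.32/0.1966) = 0.1964.
Trapped volume = 340.0 × 0.1964 = 66.776 mL.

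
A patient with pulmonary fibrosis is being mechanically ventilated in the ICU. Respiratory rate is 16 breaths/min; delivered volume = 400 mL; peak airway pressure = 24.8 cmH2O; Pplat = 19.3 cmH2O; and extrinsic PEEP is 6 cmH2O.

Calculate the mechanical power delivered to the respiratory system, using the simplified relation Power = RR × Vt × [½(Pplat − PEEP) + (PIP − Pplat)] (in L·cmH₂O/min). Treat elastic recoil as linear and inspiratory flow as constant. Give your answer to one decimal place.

77.8

Per-breath work = Vt × [½(Pplat−PEEP) + (PIP−Pplat)] = 0.400 × [0.5×13.3 + 5.5] = 0.400 × 12.15 = 4.86 L·cmH2O.
Power = 16 × 4.86 = 77.76 L·cmH2O/min.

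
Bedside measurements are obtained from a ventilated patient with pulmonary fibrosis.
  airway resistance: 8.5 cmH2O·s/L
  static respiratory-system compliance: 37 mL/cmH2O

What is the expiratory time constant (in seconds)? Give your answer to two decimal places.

τ = R × C = 8.5 × 37 mL/cmH2O = 8.5 × 0.037 L/cmH2O = 0.3145 s.

0.31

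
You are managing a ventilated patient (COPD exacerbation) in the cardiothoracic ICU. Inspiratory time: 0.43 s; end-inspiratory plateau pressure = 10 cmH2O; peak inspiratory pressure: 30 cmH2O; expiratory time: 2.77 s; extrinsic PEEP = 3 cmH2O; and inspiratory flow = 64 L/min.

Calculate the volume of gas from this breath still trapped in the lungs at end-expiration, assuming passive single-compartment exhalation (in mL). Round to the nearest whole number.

48

Flow: 64 L/min ÷ 60 = 1.0667 L/s.
Vt = flow × Ti = 1.0667 L/s × 0.43 s × 1000 mL/L = 458.68 mL.
R = (PIP − Pplat)/V̇ = (30 − 10) / 1.0667 = 20.0/1.0667 = 18.749 cmH2O·s/L.
C = Vt/(Pplat − PEEP) = 458.68 / (10 − 3) = 458.68/7.0 = 65.526 mL/cmH2O.
τ = R × C = 18.749 × 0.06553 L/cmH2O = 1.229 s.
Fraction remaining = e^(−Te/τ) = e^(−2.77/1.229) = 0.105.
Trapped volume = 458.68 × 0.105 = 48.161 mL.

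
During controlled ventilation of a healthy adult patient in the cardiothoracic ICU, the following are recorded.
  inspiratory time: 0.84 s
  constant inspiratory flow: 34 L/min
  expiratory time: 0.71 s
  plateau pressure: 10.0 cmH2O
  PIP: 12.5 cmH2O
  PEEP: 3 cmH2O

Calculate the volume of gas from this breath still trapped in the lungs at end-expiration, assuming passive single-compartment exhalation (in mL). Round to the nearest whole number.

Flow: 34 L/min ÷ 60 = 0.5667 L/s.
Vt = flow × Ti = 0.5667 L/s × 0.84 s × 1000 mL/L = 476.03 mL.
R = (PIP − Pplat)/V̇ = (12.5 − 10.0) / 0.5667 = 2.5/0.5667 = 4.412 cmH2O·s/L.
C = Vt/(Pplat − PEEP) = 476.03 / (10.0 − 3) = 476.03/7.0 = 68.004 mL/cmH2O.
τ = R × C = 4.412 × 0.068 L/cmH2O = 0.3 s.
Fraction remaining = e^(−Te/τ) = e^(−0.71/0.3) = 0.09379.
Trapped volume = 476.03 × 0.09379 = 44.647 mL.

45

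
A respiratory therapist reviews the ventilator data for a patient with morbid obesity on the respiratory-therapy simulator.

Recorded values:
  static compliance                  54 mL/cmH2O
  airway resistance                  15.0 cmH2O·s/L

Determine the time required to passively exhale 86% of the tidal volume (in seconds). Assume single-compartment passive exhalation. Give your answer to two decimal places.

τ = R × C = 15.0 × 54 mL/cmH2O = 15.0 × 0.054 L/cmH2O = 0.81 s.
Exhaled fraction f = 1 − e^(−t/τ) → t = −τ·ln(1 − f) = −0.81·ln(0.14) = 1.593 s.

1.59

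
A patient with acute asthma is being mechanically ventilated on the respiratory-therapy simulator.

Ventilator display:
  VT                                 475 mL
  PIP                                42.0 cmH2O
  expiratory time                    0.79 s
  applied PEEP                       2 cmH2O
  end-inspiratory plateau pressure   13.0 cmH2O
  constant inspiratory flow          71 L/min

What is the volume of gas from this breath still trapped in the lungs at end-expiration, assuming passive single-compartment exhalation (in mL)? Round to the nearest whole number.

225

Flow: 71 L/min ÷ 60 = 1.1833 L/s.
R = (PIP − Pplat)/V̇ = (42.0 − 13.0) / 1.1833 = 29.0/1.1833 = 24.508 cmH2O·s/L.
C = Vt/(Pplat − PEEP) = 475.0 / (13.0 − 2) = 475.0/11.0 = 43.182 mL/cmH2O.
τ = R × C = 24.508 × 0.04318 L/cmH2O = 1.058 s.
Fraction remaining = e^(−Te/τ) = e^(−0.79/1.058) = 0.4739.
Trapped volume = 475.0 × 0.4739 = 225.1 mL.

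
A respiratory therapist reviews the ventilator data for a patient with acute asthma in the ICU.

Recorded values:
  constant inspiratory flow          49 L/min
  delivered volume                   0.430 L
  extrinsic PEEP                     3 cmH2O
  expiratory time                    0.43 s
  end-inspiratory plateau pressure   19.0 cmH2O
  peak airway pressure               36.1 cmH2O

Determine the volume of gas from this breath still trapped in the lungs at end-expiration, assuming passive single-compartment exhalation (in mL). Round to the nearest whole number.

200

Flow: 49 L/min ÷ 60 = 0.8167 L/s.
R = (PIP − Pplat)/V̇ = (36.1 − 19.0) / 0.8167 = 17.1/0.8167 = 20.938 cmH2O·s/L.
C = Vt/(Pplat − PEEP) = 430.0 / (19.0 − 3) = 430.0/16.0 = 26.875 mL/cmH2O.
τ = R × C = 20.938 × 0.02688 L/cmH2O = 0.5628 s.
Fraction remaining = e^(−Te/τ) = e^(−0.43/0.5628) = 0.4658.
Trapped volume = 430.0 × 0.4658 = 200.29 mL.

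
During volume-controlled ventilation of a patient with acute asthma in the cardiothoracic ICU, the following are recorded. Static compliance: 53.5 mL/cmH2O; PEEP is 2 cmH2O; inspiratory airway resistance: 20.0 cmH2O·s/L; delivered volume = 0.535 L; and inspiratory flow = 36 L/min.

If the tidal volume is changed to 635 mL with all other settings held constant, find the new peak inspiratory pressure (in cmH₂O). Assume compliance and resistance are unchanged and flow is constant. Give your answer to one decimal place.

Flow: 36 L/min ÷ 60 = 0.6 L/s.
PIP = Vt/C + R·V̇ + PEEP (constant-flow equation of motion).
Only the elastic term changes: ΔPIP = ΔVt / C = (635 − 535) / 53.5 = 1.869 cmH2O.
Original PIP = 535/53.5 + 20.0×0.6 + 2 = 24.0 cmH2O; new PIP = 24.0 + (1.869) = 25.869 cmH2O.

25.9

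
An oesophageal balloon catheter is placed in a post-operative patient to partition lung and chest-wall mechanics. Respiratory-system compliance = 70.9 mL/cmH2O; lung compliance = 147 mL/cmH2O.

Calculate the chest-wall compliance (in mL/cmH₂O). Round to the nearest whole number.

137

1/Ccw = 1/Crs − 1/CL.
1/Ccw = 1/70.9 − 1/147 = 0.007302.
Ccw = 136.95 mL/cmH2O.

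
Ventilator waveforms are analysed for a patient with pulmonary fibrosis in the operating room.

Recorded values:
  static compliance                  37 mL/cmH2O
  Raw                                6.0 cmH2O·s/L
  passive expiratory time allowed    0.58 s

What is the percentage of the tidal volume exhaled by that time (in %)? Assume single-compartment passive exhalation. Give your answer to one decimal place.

τ = R × C = 6.0 × 37 mL/cmH2O = 6.0 × 0.037 L/cmH2O = 0.222 s.
Passive exhalation: V(t)/V₀ = e^(−t/τ) = e^(−0.58/0.222) = 0.07334.
Fraction exhaled = 1 − 0.07334 = 0.9267 → 92.67%.

92.7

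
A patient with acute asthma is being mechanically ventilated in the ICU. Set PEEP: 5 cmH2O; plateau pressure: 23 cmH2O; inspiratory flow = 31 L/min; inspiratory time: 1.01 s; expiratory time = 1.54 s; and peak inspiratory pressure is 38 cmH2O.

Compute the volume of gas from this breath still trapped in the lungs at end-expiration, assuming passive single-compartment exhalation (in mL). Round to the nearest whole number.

84

Flow: 31 L/min ÷ 60 = 0.5167 L/s.
Vt = flow × Ti = 0.5167 L/s × 1.01 s × 1000 mL/L = 521.87 mL.
R = (PIP − Pplat)/V̇ = (38 − 23) / 0.5167 = 15.0/0.5167 = 29.03 cmH2O·s/L.
C = Vt/(Pplat − PEEP) = 521.87 / (23 − 5) = 521.87/18.0 = 28.993 mL/cmH2O.
τ = R × C = 29.03 × 0.02899 L/cmH2O = 0.8416 s.
Fraction remaining = e^(−Te/τ) = e^(−1.54/0.8416) = 0.1604.
Trapped volume = 521.87 × 0.1604 = 83.708 mL.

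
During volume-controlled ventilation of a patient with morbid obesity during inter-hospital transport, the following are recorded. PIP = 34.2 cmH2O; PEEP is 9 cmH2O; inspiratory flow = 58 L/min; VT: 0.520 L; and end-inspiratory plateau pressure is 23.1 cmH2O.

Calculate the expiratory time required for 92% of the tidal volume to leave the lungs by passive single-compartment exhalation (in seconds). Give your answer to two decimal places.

Flow: 58 L/min ÷ 60 = 0.9667 L/s.
R = (PIP − Pplat)/V̇ = (34.2 − 23.1) / 0.9667 = 11.1/0.9667 = 11.482 cmH2O·s/L.
C = Vt/(Pplat − PEEP) = 520.0 / (23.1 − 9) = 520.0/14.1 = 36.879 mL/cmH2O.
τ = R × C = 11.482 × 0.03688 L/cmH2O = 0.4235 s.
t = −τ·ln(1 − 0.92) = −0.4235·ln(0.08) = 1.07 s.

1.07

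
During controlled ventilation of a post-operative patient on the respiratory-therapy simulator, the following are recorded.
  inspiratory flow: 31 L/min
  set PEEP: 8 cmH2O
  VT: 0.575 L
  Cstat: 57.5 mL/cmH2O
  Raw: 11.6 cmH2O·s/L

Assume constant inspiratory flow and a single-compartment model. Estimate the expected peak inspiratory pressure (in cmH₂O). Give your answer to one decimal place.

Flow: 31 L/min ÷ 60 = 0.5167 L/s.
Equation of motion (constant flow): PIP = Vt/C + R·V̇ + PEEP.
PIP = 575/57.5 + 11.6×0.5167 + 8 = 10.0 + 5.994 + 8 = 23.994 cmH2O.

24.0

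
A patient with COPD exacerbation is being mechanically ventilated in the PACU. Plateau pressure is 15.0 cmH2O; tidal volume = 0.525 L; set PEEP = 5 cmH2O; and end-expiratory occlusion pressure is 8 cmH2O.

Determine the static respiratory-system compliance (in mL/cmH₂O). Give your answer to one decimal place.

End-expiratory occlusion gives total PEEP = 8 cmH2O (intrinsic PEEP = 8 − 5 = 3). Use total PEEP for the elastic gradient.
Cstat = Vt / (Pplat − PEEPtotal) = 525 / (15.0 − 8) = 525 / 7.0 = 75.0 mL/cmH2O.

75.0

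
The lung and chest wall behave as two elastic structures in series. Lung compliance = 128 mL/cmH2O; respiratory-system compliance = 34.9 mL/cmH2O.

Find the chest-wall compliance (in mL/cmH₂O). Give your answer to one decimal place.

1/Ccw = 1/Crs − 1/CL.
1/Ccw = 1/34.9 − 1/128 = 0.02084.
Ccw = 47.985 mL/cmH2O.

48.0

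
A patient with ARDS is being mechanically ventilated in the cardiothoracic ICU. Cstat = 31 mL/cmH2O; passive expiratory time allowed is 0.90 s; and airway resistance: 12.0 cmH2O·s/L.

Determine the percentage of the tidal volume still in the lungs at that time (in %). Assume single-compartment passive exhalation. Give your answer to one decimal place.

8.9

τ = R × C = 12.0 × 31 mL/cmH2O = 12.0 × 0.031 L/cmH2O = 0.372 s.
Passive exhalation: V(t)/V₀ = e^(−t/τ) = e^(−0.90/0.372) = 0.08898.
Fraction remaining = 0.08898 → 8.898%.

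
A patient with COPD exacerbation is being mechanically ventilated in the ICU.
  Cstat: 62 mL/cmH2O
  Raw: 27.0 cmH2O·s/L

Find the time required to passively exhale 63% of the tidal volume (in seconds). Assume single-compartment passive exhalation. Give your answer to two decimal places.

1.66

τ = R × C = 27.0 × 62 mL/cmH2O = 27.0 × 0.062 L/cmH2O = 1.674 s.
Exhaled fraction f = 1 − e^(−t/τ) → t = −τ·ln(1 − f) = −1.674·ln(0.37) = 1.664 s.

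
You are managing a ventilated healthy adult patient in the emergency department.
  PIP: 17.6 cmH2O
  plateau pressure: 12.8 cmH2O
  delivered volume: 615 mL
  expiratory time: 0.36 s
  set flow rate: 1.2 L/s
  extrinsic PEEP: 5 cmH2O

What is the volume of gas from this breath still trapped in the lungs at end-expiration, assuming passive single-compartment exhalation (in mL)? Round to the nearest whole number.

196

R = (PIP − Pplat)/V̇ = (17.6 − 12.8) / 1.2 = 4.8/1.2 = 4.0 cmH2O·s/L.
C = Vt/(Pplat − PEEP) = 615.0 / (12.8 − 5) = 615.0/7.8 = 78.846 mL/cmH2O.
τ = R × C = 4.0 × 0.07885 L/cmH2O = 0.3154 s.
Fraction remaining = e^(−Te/τ) = e^(−0.36/0.3154) = 0.3194.
Trapped volume = 615.0 × 0.3194 = 196.43 mL.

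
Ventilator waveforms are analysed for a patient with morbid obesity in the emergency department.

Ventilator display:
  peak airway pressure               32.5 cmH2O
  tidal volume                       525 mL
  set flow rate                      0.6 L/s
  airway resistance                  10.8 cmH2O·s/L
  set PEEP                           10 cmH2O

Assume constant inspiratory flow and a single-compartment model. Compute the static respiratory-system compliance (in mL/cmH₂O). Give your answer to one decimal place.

Equation of motion (constant flow): PIP = Vt/C + R·V̇ + PEEP.
Vt/C = PIP − R·V̇ − PEEP = 32.5 − 10.8×0.6 − 10 = 32.5 − 6.48 − 10 = 16.02 cmH2O.
C = Vt / 16.02 = 525 / 16.02 = 32.772 mL/cmH2O.

32.8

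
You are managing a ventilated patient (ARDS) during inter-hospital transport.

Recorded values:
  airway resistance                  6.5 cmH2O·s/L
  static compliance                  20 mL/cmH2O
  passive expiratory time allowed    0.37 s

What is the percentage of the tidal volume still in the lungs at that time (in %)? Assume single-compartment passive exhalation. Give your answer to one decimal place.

5.8

τ = R × C = 6.5 × 20 mL/cmH2O = 6.5 × 0.020 L/cmH2O = 0.13 s.
Passive exhalation: V(t)/V₀ = e^(−t/τ) = e^(−0.37/0.13) = 0.05807.
Fraction remaining = 0.05807 → 5.807%.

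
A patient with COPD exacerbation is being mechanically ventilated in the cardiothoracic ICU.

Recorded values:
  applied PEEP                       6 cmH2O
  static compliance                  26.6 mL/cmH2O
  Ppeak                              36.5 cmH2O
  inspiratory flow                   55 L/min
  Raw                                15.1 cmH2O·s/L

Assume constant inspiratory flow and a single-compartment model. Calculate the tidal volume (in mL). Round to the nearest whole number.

Flow: 55 L/min ÷ 60 = 0.9167 L/s.
Equation of motion (constant flow): PIP = Vt/C + R·V̇ + PEEP.
Vt/C = PIP − R·V̇ − PEEP = 36.5 − 13.842 − 6 = 16.658 cmH2O.
Vt = C × 16.658 = 26.6 × 16.658 = 443.1 mL.

443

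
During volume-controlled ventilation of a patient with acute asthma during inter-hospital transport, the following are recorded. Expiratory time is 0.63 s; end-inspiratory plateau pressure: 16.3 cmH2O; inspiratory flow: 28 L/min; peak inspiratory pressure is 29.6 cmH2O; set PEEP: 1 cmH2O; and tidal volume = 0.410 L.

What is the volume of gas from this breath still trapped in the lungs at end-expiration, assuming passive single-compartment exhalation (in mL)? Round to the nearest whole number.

Flow: 28 L/min ÷ 60 = 0.4667 L/s.
R = (PIP − Pplat)/V̇ = (29.6 − 16.3) / 0.4667 = 13.3/0.4667 = 28.498 cmH2O·s/L.
C = Vt/(Pplat − PEEP) = 410.0 / (16.3 − 1) = 410.0/15.3 = 26.797 mL/cmH2O.
τ = R × C = 28.498 × 0.0268 L/cmH2O = 0.7637 s.
Fraction remaining = e^(−Te/τ) = e^(−0.63/0.7637) = 0.4383.
Trapped volume = 410.0 × 0.4383 = 179.7 mL.

180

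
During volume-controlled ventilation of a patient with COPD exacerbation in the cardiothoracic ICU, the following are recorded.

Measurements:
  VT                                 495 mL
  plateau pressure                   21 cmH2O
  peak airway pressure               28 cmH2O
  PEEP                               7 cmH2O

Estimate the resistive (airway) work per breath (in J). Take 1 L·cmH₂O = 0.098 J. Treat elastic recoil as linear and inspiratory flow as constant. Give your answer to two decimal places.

0.34

With constant inspiratory flow the resistive pressure is constant at PIP − Pplat = 28 − 21 = 7.0 cmH2O, so resistive work = 7.0 × 0.495 = 3.465 L·cmH2O.
× 0.098 J/(L·cmH2O) → 0.3396 J.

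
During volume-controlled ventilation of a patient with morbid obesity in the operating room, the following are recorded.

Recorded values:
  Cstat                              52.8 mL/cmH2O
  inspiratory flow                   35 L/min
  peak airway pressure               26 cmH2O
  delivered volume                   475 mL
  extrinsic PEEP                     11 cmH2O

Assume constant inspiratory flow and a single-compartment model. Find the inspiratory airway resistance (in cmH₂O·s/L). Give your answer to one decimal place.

10.3

Flow: 35 L/min ÷ 60 = 0.5833 L/s.
Equation of motion (constant flow): PIP = Vt/C + R·V̇ + PEEP.
R·V̇ = PIP − Vt/C − PEEP = 26 − 475/52.8 − 11 = 26 − 8.996 − 11 = 6.004 cmH2O.
R = 6.004 / 0.5833 = 10.293 cmH2O·s/L.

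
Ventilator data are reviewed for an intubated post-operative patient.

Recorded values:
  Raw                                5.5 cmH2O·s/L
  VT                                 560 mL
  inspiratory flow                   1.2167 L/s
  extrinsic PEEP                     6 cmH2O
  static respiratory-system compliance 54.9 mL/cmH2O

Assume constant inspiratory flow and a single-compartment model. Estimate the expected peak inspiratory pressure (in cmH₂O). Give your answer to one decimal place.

Equation of motion (constant flow): PIP = Vt/C + R·V̇ + PEEP.
PIP = 560/54.9 + 5.5×1.2167 + 6 = 10.2 + 6.692 + 6 = 22.892 cmH2O.

22.9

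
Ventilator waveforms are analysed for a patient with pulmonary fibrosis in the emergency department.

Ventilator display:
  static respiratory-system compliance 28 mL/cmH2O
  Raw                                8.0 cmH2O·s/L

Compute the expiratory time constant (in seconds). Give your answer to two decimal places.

τ = R × C = 8.0 × 28 mL/cmH2O = 8.0 × 0.028 L/cmH2O = 0.224 s.

0.22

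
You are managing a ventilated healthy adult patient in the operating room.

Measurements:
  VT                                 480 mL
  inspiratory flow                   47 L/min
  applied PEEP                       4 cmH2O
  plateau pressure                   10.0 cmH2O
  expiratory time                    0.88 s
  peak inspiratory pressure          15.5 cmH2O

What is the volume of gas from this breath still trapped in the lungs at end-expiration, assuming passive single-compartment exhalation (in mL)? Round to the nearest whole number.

100

Flow: 47 L/min ÷ 60 = 0.7833 L/s.
R = (PIP − Pplat)/V̇ = (15.5 − 10.0) / 0.7833 = 5.5/0.7833 = 7.022 cmH2O·s/L.
C = Vt/(Pplat − PEEP) = 480.0 / (10.0 − 4) = 480.0/6.0 = 80.0 mL/cmH2O.
τ = R × C = 7.022 × 0.08 L/cmH2O = 0.5618 s.
Fraction remaining = e^(−Te/τ) = e^(−0.88/0.5618) = 0.2088.
Trapped volume = 480.0 × 0.2088 = 100.22 mL.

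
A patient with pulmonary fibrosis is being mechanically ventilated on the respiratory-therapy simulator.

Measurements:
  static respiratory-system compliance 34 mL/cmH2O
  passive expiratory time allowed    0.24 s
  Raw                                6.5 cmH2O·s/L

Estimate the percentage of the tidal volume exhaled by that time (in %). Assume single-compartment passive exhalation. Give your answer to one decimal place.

66.2

τ = R × C = 6.5 × 34 mL/cmH2O = 6.5 × 0.034 L/cmH2O = 0.221 s.
Passive exhalation: V(t)/V₀ = e^(−t/τ) = e^(−0.24/0.221) = 0.3376.
Fraction exhaled = 1 − 0.3376 = 0.6624 → 66.24%.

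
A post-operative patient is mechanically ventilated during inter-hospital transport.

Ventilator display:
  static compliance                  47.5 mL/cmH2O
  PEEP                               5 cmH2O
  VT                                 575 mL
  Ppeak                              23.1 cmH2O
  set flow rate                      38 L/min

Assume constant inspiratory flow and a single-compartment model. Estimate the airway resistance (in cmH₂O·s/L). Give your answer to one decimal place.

9.5

Flow: 38 L/min ÷ 60 = 0.6333 L/s.
Equation of motion (constant flow): PIP = Vt/C + R·V̇ + PEEP.
R·V̇ = PIP − Vt/C − PEEP = 23.1 − 575/47.5 − 5 = 23.1 − 12.105 − 5 = 5.995 cmH2O.
R = 5.995 / 0.6333 = 9.466 cmH2O·s/L.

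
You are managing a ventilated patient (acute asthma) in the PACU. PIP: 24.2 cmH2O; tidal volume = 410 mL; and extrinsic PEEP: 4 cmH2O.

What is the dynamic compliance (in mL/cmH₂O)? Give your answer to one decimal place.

20.3

Dynamic compliance = Vt / (PIP − PEEP) = 410 / (24.2 − 4) = 410 / 20.2 = 20.297 mL/cmH2O.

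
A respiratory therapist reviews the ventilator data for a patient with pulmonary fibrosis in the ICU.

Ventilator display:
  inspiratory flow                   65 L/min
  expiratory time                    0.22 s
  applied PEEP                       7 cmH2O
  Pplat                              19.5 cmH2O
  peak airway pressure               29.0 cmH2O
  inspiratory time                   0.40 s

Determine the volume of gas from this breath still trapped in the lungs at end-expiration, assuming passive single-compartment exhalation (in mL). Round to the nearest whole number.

Flow: 65 L/min ÷ 60 = 1.0833 L/s.
Vt = flow × Ti = 1.0833 L/s × 0.40 s × 1000 mL/L = 433.32 mL.
R = (PIP − Pplat)/V̇ = (29.0 − 19.5) / 1.0833 = 9.5/1.0833 = 8.77 cmH2O·s/L.
C = Vt/(Pplat − PEEP) = 433.32 / (19.5 − 7) = 433.32/12.5 = 34.666 mL/cmH2O.
τ = R × C = 8.77 × 0.03467 L/cmH2O = 0.3041 s.
Fraction remaining = e^(−Te/τ) = e^(−0.22/0.3041) = 0.4851.
Trapped volume = 433.32 × 0.4851 = 210.2 mL.

210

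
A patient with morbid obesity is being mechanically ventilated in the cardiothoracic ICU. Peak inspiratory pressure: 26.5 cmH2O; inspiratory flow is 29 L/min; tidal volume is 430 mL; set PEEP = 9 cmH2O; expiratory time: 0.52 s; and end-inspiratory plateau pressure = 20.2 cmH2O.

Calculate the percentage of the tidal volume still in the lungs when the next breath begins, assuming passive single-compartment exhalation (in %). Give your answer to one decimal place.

35.4

Flow: 29 L/min ÷ 60 = 0.4833 L/s.
R = (PIP − Pplat)/V̇ = (26.5 − 20.2) / 0.4833 = 6.3/0.4833 = 13.035 cmH2O·s/L.
C = Vt/(Pplat − PEEP) = 430.0 / (20.2 − 9) = 430.0/11.2 = 38.393 mL/cmH2O.
τ = R × C = 13.035 × 0.03839 L/cmH2O = 0.5004 s.
Fraction remaining at end-expiration = e^(−Te/τ) = e^(−0.52/0.5004) = 0.3537 → 35.37%.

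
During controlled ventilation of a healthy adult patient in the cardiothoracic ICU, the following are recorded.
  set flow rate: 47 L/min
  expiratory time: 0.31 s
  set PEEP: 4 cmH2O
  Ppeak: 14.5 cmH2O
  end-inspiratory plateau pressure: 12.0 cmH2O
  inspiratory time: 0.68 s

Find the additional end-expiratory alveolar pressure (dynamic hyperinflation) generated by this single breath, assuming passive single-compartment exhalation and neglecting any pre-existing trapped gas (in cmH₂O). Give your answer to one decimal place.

1.9

Flow: 47 L/min ÷ 60 = 0.7833 L/s.
Vt = flow × Ti = 0.7833 L/s × 0.68 s × 1000 mL/L = 532.64 mL.
R = (PIP − Pplat)/V̇ = (14.5 − 12.0) / 0.7833 = 2.5/0.7833 = 3.192 cmH2O·s/L.
C = Vt/(Pplat − PEEP) = 532.64 / (12.0 − 4) = 532.64/8.0 = 66.58 mL/cmH2O.
τ = R × C = 3.192 × 0.06658 L/cmH2O = 0.2125 s.
Fraction remaining = e^(−Te/τ) = e^(−0.31/0.2125) = 0.2325; trapped volume = 532.64 × 0.2325 = 123.84 mL.
Additional alveolar pressure from trapping ≈ V_trapped / C = 123.84 / 66.58 = 1.86 cmH2O.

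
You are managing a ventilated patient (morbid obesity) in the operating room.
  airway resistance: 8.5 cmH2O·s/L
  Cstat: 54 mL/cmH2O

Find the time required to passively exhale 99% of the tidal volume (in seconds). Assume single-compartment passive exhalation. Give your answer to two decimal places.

τ = R × C = 8.5 × 54 mL/cmH2O = 8.5 × 0.054 L/cmH2O = 0.459 s.
Exhaled fraction f = 1 − e^(−t/τ) → t = −τ·ln(1 − f) = −0.459·ln(0.01) = 2.114 s.

2.11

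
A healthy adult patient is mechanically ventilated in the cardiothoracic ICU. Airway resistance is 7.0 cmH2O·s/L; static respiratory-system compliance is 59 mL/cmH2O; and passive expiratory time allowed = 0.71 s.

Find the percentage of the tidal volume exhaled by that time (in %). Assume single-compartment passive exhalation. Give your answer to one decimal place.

τ = R × C = 7.0 × 59 mL/cmH2O = 7.0 × 0.059 L/cmH2O = 0.413 s.
Passive exhalation: V(t)/V₀ = e^(−t/τ) = e^(−0.71/0.413) = 0.1792.
Fraction exhaled = 1 − 0.1792 = 0.8208 → 82.08%.

82.1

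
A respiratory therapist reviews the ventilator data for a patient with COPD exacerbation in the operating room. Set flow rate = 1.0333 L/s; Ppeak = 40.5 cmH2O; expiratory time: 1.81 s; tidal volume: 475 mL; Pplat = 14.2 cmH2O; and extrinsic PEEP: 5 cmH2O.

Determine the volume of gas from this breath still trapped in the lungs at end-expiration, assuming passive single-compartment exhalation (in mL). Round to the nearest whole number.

120

R = (PIP − Pplat)/V̇ = (40.5 − 14.2) / 1.0333 = 26.3/1.0333 = 25.452 cmH2O·s/L.
C = Vt/(Pplat − PEEP) = 475.0 / (14.2 − 5) = 475.0/9.2 = 51.63 mL/cmH2O.
τ = R × C = 25.452 × 0.05163 L/cmH2O = 1.314 s.
Fraction remaining = e^(−Te/τ) = e^(−1.81/1.314) = 0.2522.
Trapped volume = 475.0 × 0.2522 = 119.8 mL.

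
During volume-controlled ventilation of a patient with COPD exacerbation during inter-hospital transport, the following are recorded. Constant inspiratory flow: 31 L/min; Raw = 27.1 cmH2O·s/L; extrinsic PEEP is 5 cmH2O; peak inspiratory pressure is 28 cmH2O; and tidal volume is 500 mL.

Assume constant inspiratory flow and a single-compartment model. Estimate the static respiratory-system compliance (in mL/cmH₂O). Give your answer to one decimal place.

55.6

Flow: 31 L/min ÷ 60 = 0.5167 L/s.
Equation of motion (constant flow): PIP = Vt/C + R·V̇ + PEEP.
Vt/C = PIP − R·V̇ − PEEP = 28 − 27.1×0.5167 − 5 = 28 − 14.003 − 5 = 8.997 cmH2O.
C = Vt / 8.997 = 500 / 8.997 = 55.574 mL/cmH2O.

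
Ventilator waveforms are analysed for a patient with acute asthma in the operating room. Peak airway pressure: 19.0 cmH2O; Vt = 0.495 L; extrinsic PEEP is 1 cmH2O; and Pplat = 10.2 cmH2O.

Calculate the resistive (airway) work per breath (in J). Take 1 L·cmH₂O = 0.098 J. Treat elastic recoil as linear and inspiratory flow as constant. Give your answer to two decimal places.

0.43

With constant inspiratory flow the resistive pressure is constant at PIP − Pplat = 19.0 − 10.2 = 8.8 cmH2O, so resistive work = 8.8 × 0.495 = 4.356 L·cmH2O.
× 0.098 J/(L·cmH2O) → 0.4269 J.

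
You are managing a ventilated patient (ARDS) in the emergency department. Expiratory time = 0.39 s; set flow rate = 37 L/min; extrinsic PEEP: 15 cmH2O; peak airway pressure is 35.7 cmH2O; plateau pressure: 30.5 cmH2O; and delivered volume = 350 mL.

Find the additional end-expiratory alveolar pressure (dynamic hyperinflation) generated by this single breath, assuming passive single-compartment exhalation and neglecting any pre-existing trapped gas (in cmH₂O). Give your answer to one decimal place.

Flow: 37 L/min ÷ 60 = 0.6167 L/s.
R = (PIP − Pplat)/V̇ = (35.7 − 30.5) / 0.6167 = 5.2/0.6167 = 8.432 cmH2O·s/L.
C = Vt/(Pplat − PEEP) = 350.0 / (30.5 − 15) = 350.0/15.5 = 22.581 mL/cmH2O.
τ = R × C = 8.432 × 0.02258 L/cmH2O = 0.1904 s.
Fraction remaining = e^(−Te/τ) = e^(−0.39/0.1904) = 0.129; trapped volume = 350.0 × 0.129 = 45.15 mL.
Additional alveolar pressure from trapping ≈ V_trapped / C = 45.15 / 22.581 = 1.999 cmH2O.

2.0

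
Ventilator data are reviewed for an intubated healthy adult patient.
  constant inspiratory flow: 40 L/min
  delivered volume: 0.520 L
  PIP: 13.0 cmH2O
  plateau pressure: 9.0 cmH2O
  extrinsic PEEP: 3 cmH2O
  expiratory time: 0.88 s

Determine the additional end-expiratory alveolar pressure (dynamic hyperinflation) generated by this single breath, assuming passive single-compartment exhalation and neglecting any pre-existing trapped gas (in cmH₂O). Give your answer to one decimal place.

Flow: 40 L/min ÷ 60 = 0.6667 L/s.
R = (PIP − Pplat)/V̇ = (13.0 − 9.0) / 0.6667 = 4.0/0.6667 = 6.0 cmH2O·s/L.
C = Vt/(Pplat − PEEP) = 520.0 / (9.0 − 3) = 520.0/6.0 = 86.667 mL/cmH2O.
τ = R × C = 6.0 × 0.08667 L/cmH2O = 0.52 s.
Fraction remaining = e^(−Te/τ) = e^(−0.88/0.52) = 0.1841; trapped volume = 520.0 × 0.1841 = 95.732 mL.
Additional alveolar pressure from trapping ≈ V_trapped / C = 95.732 / 86.667 = 1.105 cmH2O.

1.1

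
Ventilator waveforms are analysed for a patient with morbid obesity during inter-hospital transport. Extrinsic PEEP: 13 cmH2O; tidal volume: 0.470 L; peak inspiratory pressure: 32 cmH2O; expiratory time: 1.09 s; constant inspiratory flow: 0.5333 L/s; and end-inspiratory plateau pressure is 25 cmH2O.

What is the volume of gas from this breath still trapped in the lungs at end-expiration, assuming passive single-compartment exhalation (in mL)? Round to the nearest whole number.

56

R = (PIP − Pplat)/V̇ = (32 − 25) / 0.5333 = 7.0/0.5333 = 13.126 cmH2O·s/L.
C = Vt/(Pplat − PEEP) = 470.0 / (25 − 13) = 470.0/12.0 = 39.167 mL/cmH2O.
τ = R × C = 13.126 × 0.03917 L/cmH2O = 0.5141 s.
Fraction remaining = e^(−Te/τ) = e^(−1.09/0.5141) = 0.12.
Trapped volume = 470.0 × 0.12 = 56.4 mL.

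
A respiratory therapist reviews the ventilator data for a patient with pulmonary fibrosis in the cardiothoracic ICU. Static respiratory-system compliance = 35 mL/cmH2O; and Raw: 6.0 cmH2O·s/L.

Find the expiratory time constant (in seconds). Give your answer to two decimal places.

0.21

τ = R × C = 6.0 × 35 mL/cmH2O = 6.0 × 0.035 L/cmH2O = 0.21 s.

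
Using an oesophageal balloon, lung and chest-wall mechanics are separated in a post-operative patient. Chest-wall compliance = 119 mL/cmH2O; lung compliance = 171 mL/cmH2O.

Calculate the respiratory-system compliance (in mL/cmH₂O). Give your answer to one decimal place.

Lung and chest wall are elastances in series: 1/Crs = 1/CL + 1/Ccw.
1/Crs = 1/171 + 1/119 = 0.01425.
Crs = 70.175 mL/cmH2O.

70.2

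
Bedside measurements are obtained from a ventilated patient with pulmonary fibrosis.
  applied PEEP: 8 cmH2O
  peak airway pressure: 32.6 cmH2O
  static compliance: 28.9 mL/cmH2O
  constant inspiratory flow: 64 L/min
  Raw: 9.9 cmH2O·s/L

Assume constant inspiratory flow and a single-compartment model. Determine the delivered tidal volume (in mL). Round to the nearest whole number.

Flow: 64 L/min ÷ 60 = 1.0667 L/s.
Equation of motion (constant flow): PIP = Vt/C + R·V̇ + PEEP.
Vt/C = PIP − R·V̇ − PEEP = 32.6 − 10.56 − 8 = 14.04 cmH2O.
Vt = C × 14.04 = 28.9 × 14.04 = 405.76 mL.

406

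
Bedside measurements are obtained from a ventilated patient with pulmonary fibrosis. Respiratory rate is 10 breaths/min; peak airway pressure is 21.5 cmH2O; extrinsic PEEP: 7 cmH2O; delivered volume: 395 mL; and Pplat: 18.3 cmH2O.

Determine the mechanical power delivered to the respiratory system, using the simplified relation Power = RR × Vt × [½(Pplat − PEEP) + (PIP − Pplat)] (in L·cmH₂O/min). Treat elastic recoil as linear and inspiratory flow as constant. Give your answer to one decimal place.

35.0

Per-breath work = Vt × [½(Pplat−PEEP) + (PIP−Pplat)] = 0.395 × [0.5×11.3 + 3.2] = 0.395 × 8.85 = 3.496 L·cmH2O.
Power = 10 × 3.496 = 34.96 L·cmH2O/min.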